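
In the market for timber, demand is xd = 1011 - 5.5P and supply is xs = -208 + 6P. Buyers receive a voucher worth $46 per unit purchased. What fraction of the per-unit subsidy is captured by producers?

Producer share = 11/23

Pre-subsidy: 1011 - 5.5P = -208 + 6P gives P* = 106, x* = 428.
With the rebate, buyers effectively pay Pb = Ps − 46, where Ps is the price sellers receive.
Demand in terms of Ps becomes xd = 1011 − 5.5(Ps − 46) = 1264 - 5.5Ps. Setting this equal to supply: 1264 - 5.5Ps = -208 + 6Ps, so Ps = 128.
Buyers pay Pb = 128 − 46 = 82; x' = -208 + 6·128 = 560.
Buyers' price falls by P* − Pb = 106 − 82 = 24; sellers' price rises by Ps − P* = 128 − 106 = 22.
So producers capture 22/46 = 11/23 of each unit of subsidy.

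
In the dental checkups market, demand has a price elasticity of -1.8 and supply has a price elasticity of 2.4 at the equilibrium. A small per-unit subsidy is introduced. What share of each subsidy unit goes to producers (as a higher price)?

Producer share = 3/7

For a small subsidy around the equilibrium, the benefit split depends on the relative slopes, which at a point are proportional to the elasticities.
Buyer share = εs/(εs + |εd|) = 2.4/(2.4 + 1.8) = 4/7; seller share = |εd|/(εs + |εd|) = 3/7.
So producers capture 3/7 of the subsidy.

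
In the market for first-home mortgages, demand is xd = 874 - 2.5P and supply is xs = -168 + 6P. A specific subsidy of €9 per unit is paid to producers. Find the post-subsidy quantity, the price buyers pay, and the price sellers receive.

Pre-subsidy: 874 - 2.5P = -168 + 6P gives P* = 2084/17, x* = 9648/17.
With the subsidy, sellers receive Ps = Pb + 9 for each unit, where Pb is the price buyers pay.
Supply in terms of Pb becomes xs = -168 + 6(Pb + 9) = -114 + 6Pb. Setting this equal to demand: 874 - 2.5Pb = -114 + 6Pb, so Pb = 1976/17.
Sellers receive Ps = 1976/17 + 9 = 2129/17; x' = 874 − 2.5·(1976/17) = 9918/17.

x' = 9918/17; buyers pay 1976/17; sellers receive 2129/17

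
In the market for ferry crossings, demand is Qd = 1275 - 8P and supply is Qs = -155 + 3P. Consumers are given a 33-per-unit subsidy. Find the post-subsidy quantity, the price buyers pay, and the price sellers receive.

Pre-subsidy: 1275 - 8P = -155 + 3P gives P* = 130, Q* = 235.
With the rebate, buyers effectively pay Pb = Ps − 33, where Ps is the price sellers receive.
Demand in terms of Ps becomes Qd = 1275 − 8(Ps − 33) = 1539 - 8Ps. Setting this equal to supply: 1539 - 8Ps = -155 + 3Ps, so Ps = 154.
Buyers pay Pb = 154 − 33 = 121; Q' = -155 + 3·154 = 307.

Q' = 307; buyers pay 121; sellers receive 154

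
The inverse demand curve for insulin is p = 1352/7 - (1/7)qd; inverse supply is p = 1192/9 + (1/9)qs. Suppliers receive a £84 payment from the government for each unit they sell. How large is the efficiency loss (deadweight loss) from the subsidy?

Pre-subsidy: 1352/7 - (1/7)q = 1192/9 + (1/9)q gives q* = 239 and p* = 159.
With the subsidy, sellers receive ps = pb + 84 for each unit, where pb is the price buyers pay.
On the curves, pb = 1352/7 - (1/7)q and ps = 1192/9 + (1/9)q; the wedge ps − pb = 84 gives 1192/9 + (1/9)q − (1352/7 - (1/7)q) = 84, so q' = 569.75.
Then pb = 1352/7 − (1/7)·569.75 = 111.75 and ps = 1192/9 + (1/9)·569.75 = 195.75.
The subsidy expands output by 569.75 − 239 = 330.75 past the efficient level; on those units the gap between marginal cost and willingness to pay runs from 0 up to 84.
DWL = ½ × 84 × 330.75 = 13891.5.

Deadweight loss = £13891.5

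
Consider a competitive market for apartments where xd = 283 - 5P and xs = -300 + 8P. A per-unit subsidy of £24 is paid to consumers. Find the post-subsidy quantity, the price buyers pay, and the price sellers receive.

x' = 1724/13; buyers pay 391/13; sellers receive 703/13

Pre-subsidy: 283 - 5P = -300 + 8P gives P* = 583/13, x* = 764/13.
With the rebate, buyers effectively pay Pb = Ps − 24, where Ps is the price sellers receive.
Demand in terms of Ps becomes xd = 283 − 5(Ps − 24) = 403 - 5Ps. Setting this equal to supply: 403 - 5Ps = -300 + 8Ps, so Ps = 703/13.
Buyers pay Pb = 703/13 − 24 = 391/13; x' = -300 + 8·(703/13) = 1724/13.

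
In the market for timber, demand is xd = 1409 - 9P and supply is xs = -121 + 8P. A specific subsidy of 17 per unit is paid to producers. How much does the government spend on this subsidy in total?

Pre-subsidy: 1409 - 9P = -121 + 8P gives P* = 90, x* = 599.
With the subsidy, sellers receive Ps = Pb + 17 for each unit, where Pb is the price buyers pay.
Supply in terms of Pb becomes xs = -121 + 8(Pb + 17) = 15 + 8Pb. Setting this equal to demand: 1409 - 9Pb = 15 + 8Pb, so Pb = 82.
Sellers receive Ps = 82 + 17 = 99; x' = 1409 − 9·82 = 671.
Government outlay = subsidy × quantity = 17 × 671 = 11407.

Government cost = 11407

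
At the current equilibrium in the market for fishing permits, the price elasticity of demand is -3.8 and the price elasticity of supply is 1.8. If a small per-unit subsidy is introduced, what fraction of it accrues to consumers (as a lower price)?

For a small subsidy around the equilibrium, the benefit split depends on the relative slopes, which at a point are proportional to the elasticities.
Buyer share = εs/(εs + |εd|) = 1.8/(1.8 + 3.8) = 9/28; seller share = |εd|/(εs + |εd|) = 19/28.

Consumer share = 9/28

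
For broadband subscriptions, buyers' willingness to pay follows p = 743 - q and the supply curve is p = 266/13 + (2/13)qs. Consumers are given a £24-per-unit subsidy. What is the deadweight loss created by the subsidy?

Pre-subsidy: 743 - q = 266/13 + (2/13)q gives q* = 626.2 and p* = 116.8.
With the rebate, buyers effectively pay pb = ps − 24, where ps is the price sellers receive.
On the curves, pb = 743 - q and ps = 266/13 + (2/13)q; the wedge ps − pb = 24 gives 266/13 + (2/13)q − (743 - q) = 24, so q' = 647.
Then pb = 743 − 1·647 = 96 and ps = 266/13 + (2/13)·647 = 120.
The subsidy expands output by 647 − 626.2 = 20.8 past the efficient level; on those units the gap between marginal cost and willingness to pay runs from 0 up to 24.
DWL = ½ × 24 × 20.8 = 249.6.

Deadweight loss = £249.6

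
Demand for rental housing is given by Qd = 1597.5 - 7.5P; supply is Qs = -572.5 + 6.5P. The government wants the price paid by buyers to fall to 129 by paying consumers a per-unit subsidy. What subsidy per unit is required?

At a buyer price of 129, quantity demanded is 1597.5 − 7.5·129 = 630.
Sellers supply 630 only when they receive Ps with -572.5 + 6.5·Ps = 630, i.e. Ps = 185.
s = Ps − Pb = 185 − 129 = 56.

Required subsidy s = 56 per unit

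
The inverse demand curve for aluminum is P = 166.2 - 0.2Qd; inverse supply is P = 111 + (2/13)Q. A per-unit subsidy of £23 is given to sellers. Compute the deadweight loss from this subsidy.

Deadweight loss = £747.5

Pre-subsidy: 166.2 - 0.2Q = 111 + (2/13)Q gives Q* = 156 and P* = 135.
With the subsidy, sellers receive Ps = Pb + 23 for each unit, where Pb is the price buyers pay.
On the curves, Pb = 166.2 - 0.2Q and Ps = 111 + (2/13)Q; the wedge Ps − Pb = 23 gives 111 + (2/13)Q − (166.2 - 0.2Q) = 23, so Q' = 221.
Then Pb = 166.2 − 0.2·221 = 122 and Ps = 111 + (2/13)·221 = 145.
The subsidy expands output by 221 − 156 = 65 past the efficient level; on those units the gap between marginal cost and willingness to pay runs from 0 up to 23.
DWL = ½ × 23 × 65 = 747.5.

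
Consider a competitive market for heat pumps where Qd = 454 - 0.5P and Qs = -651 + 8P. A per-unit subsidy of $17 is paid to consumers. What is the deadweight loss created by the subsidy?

Deadweight loss = $68

Pre-subsidy: 454 - 0.5P = -651 + 8P gives P* = 130, Q* = 389.
With the rebate, buyers effectively pay Pb = Ps − 17, where Ps is the price sellers receive.
Demand in terms of Ps becomes Qd = 454 − 0.5(Ps − 17) = 462.5 - 0.5Ps. Setting this equal to supply: 462.5 - 0.5Ps = -651 + 8Ps, so Ps = 131.
Buyers pay Pb = 131 − 17 = 114; Q' = -651 + 8·131 = 397.
The subsidy expands output by 397 − 389 = 8 past the efficient level; on those units the gap between marginal cost and willingness to pay runs from 0 up to 17.
DWL = ½ × 17 × 8 = 68.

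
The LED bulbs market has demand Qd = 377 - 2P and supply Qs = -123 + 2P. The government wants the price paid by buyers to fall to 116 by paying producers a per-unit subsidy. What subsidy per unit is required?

At a buyer price of 116, quantity demanded is 377 − 2·116 = 145.
Sellers supply 145 only when they receive Ps with -123 + 2·Ps = 145, i.e. Ps = 134.
s = Ps − Pb = 134 − 116 = 18.

Required subsidy s = 18 per unit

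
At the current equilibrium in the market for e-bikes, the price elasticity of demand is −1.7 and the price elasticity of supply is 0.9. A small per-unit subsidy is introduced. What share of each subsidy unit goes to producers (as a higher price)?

Producer share = 17/26

For a small subsidy around the equilibrium, the benefit split depends on the relative slopes, which at a point are proportional to the elasticities.
Buyer share = εs/(εs + |εd|) = 0.9/(0.9 + 1.7) = 9/26; seller share = |εd|/(εs + |εd|) = 17/26.
So producers capture 17/26 of the subsidy.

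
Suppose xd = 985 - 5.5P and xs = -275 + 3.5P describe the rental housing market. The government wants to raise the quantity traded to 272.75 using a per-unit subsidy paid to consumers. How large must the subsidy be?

Required subsidy s = 27 per unit

At x = 272.75, invert demand for the buyer price: Pb = (985 − 272.75)/5.5 = 129.5; invert supply for the seller price: Ps = (272.75 − (-275))/3.5 = 156.5.
The subsidy must fill the gap: s = Ps − Pb = 156.5 − 129.5 = 27.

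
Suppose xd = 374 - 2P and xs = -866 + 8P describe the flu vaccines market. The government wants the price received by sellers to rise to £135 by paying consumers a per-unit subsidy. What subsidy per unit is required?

Required subsidy s = £55 per unit

At a seller price of 135, quantity supplied is -866 + 8·135 = 214.
Buyers absorb 214 only when they pay Pb with 374 − 2·Pb = 214, i.e. Pb = 80.
s = Ps − Pb = 135 − 80 = 55.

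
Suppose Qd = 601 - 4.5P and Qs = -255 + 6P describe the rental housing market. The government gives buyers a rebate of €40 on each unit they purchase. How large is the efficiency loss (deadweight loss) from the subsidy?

Deadweight loss = 14400/7

Pre-subsidy: 601 - 4.5P = -255 + 6P gives P* = 1712/21, Q* = 1639/7.
With the rebate, buyers effectively pay Pb = Ps − 40, where Ps is the price sellers receive.
Demand in terms of Ps becomes Qd = 601 − 4.5(Ps − 40) = 781 - 4.5Ps. Setting this equal to supply: 781 - 4.5Ps = -255 + 6Ps, so Ps = 296/3.
Buyers pay Pb = 296/3 − 40 = 176/3; Q' = -255 + 6·(296/3) = 337.
The subsidy expands output by 337 − 1639/7 = 720/7 past the efficient level; on those units the gap between marginal cost and willingness to pay runs from 0 up to 40.
DWL = ½ × 40 × 720/7 = 14400/7.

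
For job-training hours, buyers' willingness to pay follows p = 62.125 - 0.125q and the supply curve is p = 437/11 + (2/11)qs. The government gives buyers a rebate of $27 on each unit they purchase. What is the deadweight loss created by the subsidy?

Pre-subsidy: 62.125 - 0.125q = 437/11 + (2/11)q gives q* = 73 and p* = 53.
With the rebate, buyers effectively pay pb = ps − 27, where ps is the price sellers receive.
On the curves, pb = 62.125 - 0.125q and ps = 437/11 + (2/11)q; the wedge ps − pb = 27 gives 437/11 + (2/11)q − (62.125 - 0.125q) = 27, so q' = 161.
Then pb = 62.125 − 0.125·161 = 42 and ps = 437/11 + (2/11)·161 = 69.
The subsidy expands output by 161 − 73 = 88 past the efficient level; on those units the gap between marginal cost and willingness to pay runs from 0 up to 27.
DWL = ½ × 27 × 88 = 1188.

Deadweight loss = $1188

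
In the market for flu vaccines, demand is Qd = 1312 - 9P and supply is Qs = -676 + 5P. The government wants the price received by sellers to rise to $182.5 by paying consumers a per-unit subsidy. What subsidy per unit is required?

At a seller price of 182.5, quantity supplied is -676 + 5·182.5 = 236.5.
Buyers absorb 236.5 only when they pay Pb with 1312 − 9·Pb = 236.5, i.e. Pb = 119.5.
s = Ps − Pb = 182.5 − 119.5 = 63.

Required subsidy s = $63 per unit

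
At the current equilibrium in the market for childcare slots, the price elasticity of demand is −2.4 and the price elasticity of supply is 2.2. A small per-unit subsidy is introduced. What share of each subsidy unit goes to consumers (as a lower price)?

For a small subsidy around the equilibrium, the benefit split depends on the relative slopes, which at a point are proportional to the elasticities.
Buyer share = εs/(εs + |εd|) = 2.2/(2.2 + 2.4) = 11/23; seller share = |εd|/(εs + |εd|) = 12/23.

Consumer share = 11/23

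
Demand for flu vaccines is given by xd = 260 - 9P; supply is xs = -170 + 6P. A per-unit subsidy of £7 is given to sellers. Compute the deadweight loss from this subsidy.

Deadweight loss = £88.2

Pre-subsidy: 260 - 9P = -170 + 6P gives P* = 86/3, x* = 2.
With the subsidy, sellers receive Ps = Pb + 7 for each unit, where Pb is the price buyers pay.
Supply in terms of Pb becomes xs = -170 + 6(Pb + 7) = -128 + 6Pb. Setting this equal to demand: 260 - 9Pb = -128 + 6Pb, so Pb = 388/15.
Sellers receive Ps = 388/15 + 7 = 493/15; x' = 260 − 9·(388/15) = 27.2.
The subsidy expands output by 27.2 − 2 = 25.2 past the efficient level; on those units the gap between marginal cost and willingness to pay runs from 0 up to 7.
DWL = ½ × 7 × 25.2 = 88.2.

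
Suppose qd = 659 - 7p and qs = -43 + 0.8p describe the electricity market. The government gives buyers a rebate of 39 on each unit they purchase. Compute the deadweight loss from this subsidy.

Deadweight loss = 546

Pre-subsidy: 659 - 7p = -43 + 0.8p gives p* = 90, q* = 29.
With the rebate, buyers effectively pay pb = ps − 39, where ps is the price sellers receive.
Demand in terms of ps becomes qd = 659 − 7(ps − 39) = 932 - 7ps. Setting this equal to supply: 932 - 7ps = -43 + 0.8ps, so ps = 125.
Buyers pay pb = 125 − 39 = 86; q' = -43 + 0.8·125 = 57.
The subsidy expands output by 57 − 29 = 28 past the efficient level; on those units the gap between marginal cost and willingness to pay runs from 0 up to 39.
DWL = ½ × 39 × 28 = 546.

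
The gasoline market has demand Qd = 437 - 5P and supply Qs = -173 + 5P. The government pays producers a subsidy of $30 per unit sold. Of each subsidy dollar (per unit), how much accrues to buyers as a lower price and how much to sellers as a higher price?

Pre-subsidy: 437 - 5P = -173 + 5P gives P* = 61, Q* = 132.
With the subsidy, sellers receive Ps = Pb + 30 for each unit, where Pb is the price buyers pay.
Supply in terms of Pb becomes Qs = -173 + 5(Pb + 30) = -23 + 5Pb. Setting this equal to demand: 437 - 5Pb = -23 + 5Pb, so Pb = 46.
Sellers receive Ps = 46 + 30 = 76; Q' = 437 − 5·46 = 207.
Buyers' price falls by P* − Pb = 61 − 46 = 15; sellers' price rises by Ps − P* = 76 − 61 = 15.

Buyers gain $15 per unit; sellers gain $15 per unit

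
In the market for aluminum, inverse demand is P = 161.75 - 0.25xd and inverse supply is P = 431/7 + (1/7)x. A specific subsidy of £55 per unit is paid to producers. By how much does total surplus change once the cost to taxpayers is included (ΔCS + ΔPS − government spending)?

Pre-subsidy: 161.75 - 0.25x = 431/7 + (1/7)x gives x* = 255 and P* = 98.
With the subsidy, sellers receive Ps = Pb + 55 for each unit, where Pb is the price buyers pay.
On the curves, Pb = 161.75 - 0.25x and Ps = 431/7 + (1/7)x; the wedge Ps − Pb = 55 gives 431/7 + (1/7)x − (161.75 - 0.25x) = 55, so x' = 395.
Then Pb = 161.75 − 0.25·395 = 63 and Ps = 431/7 + (1/7)·395 = 118.
ΔCS = ½(255 + 395)(98 − 63) = 11375; ΔPS = ½(255 + 395)(118 − 98) = 6500.
Government spending = 55 × 395 = 21725.
Net change = 11375 + 6500 − 21725 = -3850. The loss equals the DWL triangle ½·55·140.

Net change in total surplus = -£3850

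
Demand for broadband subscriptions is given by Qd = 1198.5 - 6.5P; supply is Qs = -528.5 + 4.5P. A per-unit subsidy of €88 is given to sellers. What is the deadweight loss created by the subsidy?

Deadweight loss = €10296

Pre-subsidy: 1198.5 - 6.5P = -528.5 + 4.5P gives P* = 157, Q* = 178.
With the subsidy, sellers receive Ps = Pb + 88 for each unit, where Pb is the price buyers pay.
Supply in terms of Pb becomes Qs = -528.5 + 4.5(Pb + 88) = -132.5 + 4.5Pb. Setting this equal to demand: 1198.5 - 6.5Pb = -132.5 + 4.5Pb, so Pb = 121.
Sellers receive Ps = 121 + 88 = 209; Q' = 1198.5 − 6.5·121 = 412.
The subsidy expands output by 412 − 178 = 234 past the efficient level; on those units the gap between marginal cost and willingness to pay runs from 0 up to 88.
DWL = ½ × 88 × 234 = 10296.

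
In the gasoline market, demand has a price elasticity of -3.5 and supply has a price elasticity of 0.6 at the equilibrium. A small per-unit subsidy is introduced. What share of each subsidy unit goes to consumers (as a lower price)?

Consumer share = 6/41

For a small subsidy around the equilibrium, the benefit split depends on the relative slopes, which at a point are proportional to the elasticities.
Buyer share = εs/(εs + |εd|) = 0.6/(0.6 + 3.5) = 6/41; seller share = |εd|/(εs + |εd|) = 35/41.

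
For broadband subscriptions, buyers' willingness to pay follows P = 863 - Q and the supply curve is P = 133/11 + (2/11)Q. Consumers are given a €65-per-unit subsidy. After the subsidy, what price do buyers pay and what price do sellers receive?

Pre-subsidy: 863 - Q = 133/11 + (2/11)Q gives Q* = 720 and P* = 143.
With the rebate, buyers effectively pay Pb = Ps − 65, where Ps is the price sellers receive.
On the curves, Pb = 863 - Q and Ps = 133/11 + (2/11)Q; the wedge Ps − Pb = 65 gives 133/11 + (2/11)Q − (863 - Q) = 65, so Q' = 775.
Then Pb = 863 − 1·775 = 88 and Ps = 133/11 + (2/11)·775 = 153.

Buyers pay €88; sellers receive €153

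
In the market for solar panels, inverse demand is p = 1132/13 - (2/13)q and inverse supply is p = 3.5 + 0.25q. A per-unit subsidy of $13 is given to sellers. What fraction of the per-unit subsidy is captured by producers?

Pre-subsidy: 1132/13 - (2/13)q = 3.5 + 0.25q gives q* = 4346/21 and p* = 1160/21.
With the subsidy, sellers receive ps = pb + 13 for each unit, where pb is the price buyers pay.
On the curves, pb = 1132/13 - (2/13)q and ps = 3.5 + 0.25q; the wedge ps − pb = 13 gives 3.5 + 0.25q − (1132/13 - (2/13)q) = 13, so q' = 1674/7.
Then pb = 1132/13 − (2/13)·(1674/7) = 352/7 and ps = 3.5 + 0.25·(1674/7) = 443/7.
Buyers' price falls by p* − pb = 1160/21 − 352/7 = 104/21; sellers' price rises by ps − p* = 443/7 − 1160/21 = 169/21.
So producers capture (169/21)/13 = 13/21 of each unit of subsidy.

Producer share = 13/21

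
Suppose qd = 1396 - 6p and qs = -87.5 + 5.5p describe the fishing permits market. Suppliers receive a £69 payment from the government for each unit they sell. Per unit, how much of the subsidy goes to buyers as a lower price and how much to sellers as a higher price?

Pre-subsidy: 1396 - 6p = -87.5 + 5.5p gives p* = 129, q* = 622.
With the subsidy, sellers receive ps = pb + 69 for each unit, where pb is the price buyers pay.
Supply in terms of pb becomes qs = -87.5 + 5.5(pb + 69) = 292 + 5.5pb. Setting this equal to demand: 1396 - 6pb = 292 + 5.5pb, so pb = 96.
Sellers receive ps = 96 + 69 = 165; q' = 1396 − 6·96 = 820.
Buyers' price falls by p* − pb = 129 − 96 = 33; sellers' price rises by ps − p* = 165 − 129 = 36.

Buyers gain £33 per unit; sellers gain £36 per unit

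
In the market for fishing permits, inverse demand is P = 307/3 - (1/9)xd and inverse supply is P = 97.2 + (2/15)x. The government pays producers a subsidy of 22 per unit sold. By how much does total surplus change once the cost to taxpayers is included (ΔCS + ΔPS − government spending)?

Net change in total surplus = -990

Pre-subsidy: 307/3 - (1/9)x = 97.2 + (2/15)x gives x* = 21 and P* = 100.
With the subsidy, sellers receive Ps = Pb + 22 for each unit, where Pb is the price buyers pay.
On the curves, Pb = 307/3 - (1/9)x and Ps = 97.2 + (2/15)x; the wedge Ps − Pb = 22 gives 97.2 + (2/15)x − (307/3 - (1/9)x) = 22, so x' = 111.
Then Pb = 307/3 − (1/9)·111 = 90 and Ps = 97.2 + (2/15)·111 = 112.
ΔCS = ½(21 + 111)(100 − 90) = 660; ΔPS = ½(21 + 111)(112 − 100) = 792.
Government spending = 22 × 111 = 2442.
Net change = 660 + 792 − 2442 = -990. The loss equals the DWL triangle ½·22·90.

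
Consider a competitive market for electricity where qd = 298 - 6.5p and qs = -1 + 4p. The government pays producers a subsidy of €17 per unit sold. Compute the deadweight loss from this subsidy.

Pre-subsidy: 298 - 6.5p = -1 + 4p gives p* = 598/21, q* = 2371/21.
With the subsidy, sellers receive ps = pb + 17 for each unit, where pb is the price buyers pay.
Supply in terms of pb becomes qs = -1 + 4(pb + 17) = 67 + 4pb. Setting this equal to demand: 298 - 6.5pb = 67 + 4pb, so pb = 22.
Sellers receive ps = 22 + 17 = 39; q' = 298 − 6.5·22 = 155.
The subsidy expands output by 155 − 2371/21 = 884/21 past the efficient level; on those units the gap between marginal cost and willingness to pay runs from 0 up to 17.
DWL = ½ × 17 × 884/21 = 7514/21.

Deadweight loss = 7514/21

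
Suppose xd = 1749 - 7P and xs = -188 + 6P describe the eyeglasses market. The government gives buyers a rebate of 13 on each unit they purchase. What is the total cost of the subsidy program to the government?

Pre-subsidy: 1749 - 7P = -188 + 6P gives P* = 149, x* = 706.
With the rebate, buyers effectively pay Pb = Ps − 13, where Ps is the price sellers receive.
Demand in terms of Ps becomes xd = 1749 − 7(Ps − 13) = 1840 - 7Ps. Setting this equal to supply: 1840 - 7Ps = -188 + 6Ps, so Ps = 156.
Buyers pay Pb = 156 − 13 = 143; x' = -188 + 6·156 = 748.
Government outlay = subsidy × quantity = 13 × 748 = 9724.

Government cost = 9724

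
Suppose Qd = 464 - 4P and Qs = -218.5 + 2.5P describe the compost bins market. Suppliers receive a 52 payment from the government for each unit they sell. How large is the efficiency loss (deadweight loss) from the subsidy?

Deadweight loss = 2080

Pre-subsidy: 464 - 4P = -218.5 + 2.5P gives P* = 105, Q* = 44.
With the subsidy, sellers receive Ps = Pb + 52 for each unit, where Pb is the price buyers pay.
Supply in terms of Pb becomes Qs = -218.5 + 2.5(Pb + 52) = -88.5 + 2.5Pb. Setting this equal to demand: 464 - 4Pb = -88.5 + 2.5Pb, so Pb = 85.
Sellers receive Ps = 85 + 52 = 137; Q' = 464 − 4·85 = 124.
The subsidy expands output by 124 − 44 = 80 past the efficient level; on those units the gap between marginal cost and willingness to pay runs from 0 up to 52.
DWL = ½ × 52 × 80 = 2080.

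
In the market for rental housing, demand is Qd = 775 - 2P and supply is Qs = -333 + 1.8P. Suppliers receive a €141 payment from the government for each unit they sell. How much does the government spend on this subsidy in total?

Government cost = 871803/19

Pre-subsidy: 775 - 2P = -333 + 1.8P gives P* = 5540/19, Q* = 3645/19.
With the subsidy, sellers receive Ps = Pb + 141 for each unit, where Pb is the price buyers pay.
Supply in terms of Pb becomes Qs = -333 + 1.8(Pb + 141) = -79.2 + 1.8Pb. Setting this equal to demand: 775 - 2Pb = -79.2 + 1.8Pb, so Pb = 4271/19.
Sellers receive Ps = 4271/19 + 141 = 6950/19; Q' = 775 − 2·(4271/19) = 6183/19.
Government outlay = subsidy × quantity = 141 × 6183/19 = 871803/19.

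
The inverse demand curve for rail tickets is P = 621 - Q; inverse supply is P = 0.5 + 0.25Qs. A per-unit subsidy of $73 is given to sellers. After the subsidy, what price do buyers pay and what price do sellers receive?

Buyers pay $66.2; sellers receive $139.2

Pre-subsidy: 621 - Q = 0.5 + 0.25Q gives Q* = 496.4 and P* = 124.6.
With the subsidy, sellers receive Ps = Pb + 73 for each unit, where Pb is the price buyers pay.
On the curves, Pb = 621 - Q and Ps = 0.5 + 0.25Q; the wedge Ps − Pb = 73 gives 0.5 + 0.25Q − (621 - Q) = 73, so Q' = 554.8.
Then Pb = 621 − 1·554.8 = 66.2 and Ps = 0.5 + 0.25·554.8 = 139.2.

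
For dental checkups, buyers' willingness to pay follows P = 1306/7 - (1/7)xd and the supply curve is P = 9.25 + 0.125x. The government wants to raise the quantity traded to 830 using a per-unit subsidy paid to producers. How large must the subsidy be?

At x = 830, from the demand curve buyers pay Pb = 1306/7 − (1/7)·830 = 68; from the supply curve sellers need Ps = 9.25 + 0.125·830 = 113.
The subsidy must fill the gap: s = Ps − Pb = 113 − 68 = 45.

Required subsidy s = 45 per unit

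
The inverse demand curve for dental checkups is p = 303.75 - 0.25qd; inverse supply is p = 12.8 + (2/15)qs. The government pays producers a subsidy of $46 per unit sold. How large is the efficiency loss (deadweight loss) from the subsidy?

Pre-subsidy: 303.75 - 0.25q = 12.8 + (2/15)q gives q* = 759 and p* = 114.
With the subsidy, sellers receive ps = pb + 46 for each unit, where pb is the price buyers pay.
On the curves, pb = 303.75 - 0.25q and ps = 12.8 + (2/15)q; the wedge ps − pb = 46 gives 12.8 + (2/15)q − (303.75 - 0.25q) = 46, so q' = 879.
Then pb = 303.75 − 0.25·879 = 84 and ps = 12.8 + (2/15)·879 = 130.
The subsidy expands output by 879 − 759 = 120 past the efficient level; on those units the gap between marginal cost and willingness to pay runs from 0 up to 46.
DWL = ½ × 46 × 120 = 2760.

Deadweight loss = $2760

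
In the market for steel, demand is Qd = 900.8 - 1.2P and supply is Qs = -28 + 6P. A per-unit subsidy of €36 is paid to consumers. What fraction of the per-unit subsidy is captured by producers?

Producer share = 1/6

Pre-subsidy: 900.8 - 1.2P = -28 + 6P gives P* = 129, Q* = 746.
With the rebate, buyers effectively pay Pb = Ps − 36, where Ps is the price sellers receive.
Demand in terms of Ps becomes Qd = 900.8 − 1.2(Ps − 36) = 944 - 1.2Ps. Setting this equal to supply: 944 - 1.2Ps = -28 + 6Ps, so Ps = 135.
Buyers pay Pb = 135 − 36 = 99; Q' = -28 + 6·135 = 782.
Buyers' price falls by P* − Pb = 129 − 99 = 30; sellers' price rises by Ps − P* = 135 − 129 = 6.
So producers capture 6/36 = 1/6 of each unit of subsidy.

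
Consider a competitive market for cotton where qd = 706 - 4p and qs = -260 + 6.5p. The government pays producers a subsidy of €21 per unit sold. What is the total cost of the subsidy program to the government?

Government cost = €8190

Pre-subsidy: 706 - 4p = -260 + 6.5p gives p* = 92, q* = 338.
With the subsidy, sellers receive ps = pb + 21 for each unit, where pb is the price buyers pay.
Supply in terms of pb becomes qs = -260 + 6.5(pb + 21) = -123.5 + 6.5pb. Setting this equal to demand: 706 - 4pb = -123.5 + 6.5pb, so pb = 79.
Sellers receive ps = 79 + 21 = 100; q' = 706 − 4·79 = 390.
Government outlay = subsidy × quantity = 21 × 390 = 8190.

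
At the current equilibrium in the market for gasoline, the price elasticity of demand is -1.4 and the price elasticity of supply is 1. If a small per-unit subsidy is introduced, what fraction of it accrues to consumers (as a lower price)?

Consumer share = 5/12

For a small subsidy around the equilibrium, the benefit split depends on the relative slopes, which at a point are proportional to the elasticities.
Buyer share = εs/(εs + |εd|) = 1/(1 + 1.4) = 5/12; seller share = |εd|/(εs + |εd|) = 7/12.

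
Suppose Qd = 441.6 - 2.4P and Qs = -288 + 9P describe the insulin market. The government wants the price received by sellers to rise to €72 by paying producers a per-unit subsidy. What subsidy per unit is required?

At a seller price of 72, quantity supplied is -288 + 9·72 = 360.
Buyers absorb 360 only when they pay Pb with 441.6 − 2.4·Pb = 360, i.e. Pb = 34.
s = Ps − Pb = 72 − 34 = 38.

Required subsidy s = €38 per unit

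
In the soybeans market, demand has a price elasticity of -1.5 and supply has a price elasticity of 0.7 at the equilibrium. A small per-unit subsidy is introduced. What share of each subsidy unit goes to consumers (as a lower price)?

Consumer share = 7/22

For a small subsidy around the equilibrium, the benefit split depends on the relative slopes, which at a point are proportional to the elasticities.
Buyer share = εs/(εs + |εd|) = 0.7/(0.7 + 1.5) = 7/22; seller share = |εd|/(εs + |εd|) = 15/22.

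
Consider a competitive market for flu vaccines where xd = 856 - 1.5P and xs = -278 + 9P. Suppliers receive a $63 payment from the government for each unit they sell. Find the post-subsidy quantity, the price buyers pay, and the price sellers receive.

x' = 775; buyers pay $54; sellers receive $117

Pre-subsidy: 856 - 1.5P = -278 + 9P gives P* = 108, x* = 694.
With the subsidy, sellers receive Ps = Pb + 63 for each unit, where Pb is the price buyers pay.
Supply in terms of Pb becomes xs = -278 + 9(Pb + 63) = 289 + 9Pb. Setting this equal to demand: 856 - 1.5Pb = 289 + 9Pb, so Pb = 54.
Sellers receive Ps = 54 + 63 = 117; x' = 856 − 1.5·54 = 775.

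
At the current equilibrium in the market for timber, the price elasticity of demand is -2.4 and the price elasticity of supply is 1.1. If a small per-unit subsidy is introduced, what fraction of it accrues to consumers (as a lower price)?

Consumer share = 11/35

For a small subsidy around the equilibrium, the benefit split depends on the relative slopes, which at a point are proportional to the elasticities.
Buyer share = εs/(εs + |εd|) = 1.1/(1.1 + 2.4) = 11/35; seller share = |εd|/(εs + |εd|) = 24/35.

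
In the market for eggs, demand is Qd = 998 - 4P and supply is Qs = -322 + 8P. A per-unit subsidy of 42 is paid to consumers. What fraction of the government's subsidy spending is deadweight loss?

Pre-subsidy: 998 - 4P = -322 + 8P gives P* = 110, Q* = 558.
With the rebate, buyers effectively pay Pb = Ps − 42, where Ps is the price sellers receive.
Demand in terms of Ps becomes Qd = 998 − 4(Ps − 42) = 1166 - 4Ps. Setting this equal to supply: 1166 - 4Ps = -322 + 8Ps, so Ps = 124.
Buyers pay Pb = 124 − 42 = 82; Q' = -322 + 8·124 = 670.
ΔCS = ½(558 + 670)(110 − 82) = 17192; ΔPS = ½(558 + 670)(124 − 110) = 8596.
Government spending = 42 × 670 = 28140.
DWL = ½ × 42 × (670 − 558) = 2352; fraction = 2352 / 28140 = 28/335.

DWL / government spending = 28/335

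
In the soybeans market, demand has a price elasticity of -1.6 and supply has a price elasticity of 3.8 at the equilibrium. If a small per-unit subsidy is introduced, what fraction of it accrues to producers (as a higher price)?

For a small subsidy around the equilibrium, the benefit split depends on the relative slopes, which at a point are proportional to the elasticities.
Buyer share = εs/(εs + |εd|) = 3.8/(3.8 + 1.6) = 19/27; seller share = |εd|/(εs + |εd|) = 8/27.
So producers capture 8/27 of the subsidy.

Producer share = 8/27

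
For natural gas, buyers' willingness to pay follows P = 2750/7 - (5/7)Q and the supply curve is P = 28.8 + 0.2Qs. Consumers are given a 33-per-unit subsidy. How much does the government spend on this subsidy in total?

Pre-subsidy: 2750/7 - (5/7)Q = 28.8 + 0.2Q gives Q* = 398.1875 and P* = 108.4375.
With the rebate, buyers effectively pay Pb = Ps − 33, where Ps is the price sellers receive.
On the curves, Pb = 2750/7 - (5/7)Q and Ps = 28.8 + 0.2Q; the wedge Ps − Pb = 33 gives 28.8 + 0.2Q − (2750/7 - (5/7)Q) = 33, so Q' = 434.28125.
Then Pb = 2750/7 − (5/7)·434.28125 = 82.65625 and Ps = 28.8 + 0.2·434.28125 = 115.65625.
Government outlay = subsidy × quantity = 33 × 434.28125 = 14331.28125.

Government cost = 14331.28125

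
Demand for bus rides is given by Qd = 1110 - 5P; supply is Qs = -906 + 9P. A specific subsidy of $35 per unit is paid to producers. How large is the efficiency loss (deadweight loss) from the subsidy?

Pre-subsidy: 1110 - 5P = -906 + 9P gives P* = 144, Q* = 390.
With the subsidy, sellers receive Ps = Pb + 35 for each unit, where Pb is the price buyers pay.
Supply in terms of Pb becomes Qs = -906 + 9(Pb + 35) = -591 + 9Pb. Setting this equal to demand: 1110 - 5Pb = -591 + 9Pb, so Pb = 121.5.
Sellers receive Ps = 121.5 + 35 = 156.5; Q' = 1110 − 5·121.5 = 502.5.
The subsidy expands output by 502.5 − 390 = 112.5 past the efficient level; on those units the gap between marginal cost and willingness to pay runs from 0 up to 35.
DWL = ½ × 35 × 112.5 = 1968.75.

Deadweight loss = $1968.75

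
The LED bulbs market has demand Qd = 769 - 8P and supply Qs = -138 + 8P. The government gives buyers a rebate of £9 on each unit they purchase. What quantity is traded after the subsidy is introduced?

Pre-subsidy: 769 - 8P = -138 + 8P gives P* = 56.6875, Q* = 315.5.
With the rebate, buyers effectively pay Pb = Ps − 9, where Ps is the price sellers receive.
Demand in terms of Ps becomes Qd = 769 − 8(Ps − 9) = 841 - 8Ps. Setting this equal to supply: 841 - 8Ps = -138 + 8Ps, so Ps = 61.1875.
Buyers pay Pb = 61.1875 − 9 = 52.1875; Q' = -138 + 8·61.1875 = 351.5.

Q' = 351.5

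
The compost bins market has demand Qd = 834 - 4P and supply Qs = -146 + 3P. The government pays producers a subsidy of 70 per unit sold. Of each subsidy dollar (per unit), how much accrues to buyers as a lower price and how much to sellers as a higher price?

Pre-subsidy: 834 - 4P = -146 + 3P gives P* = 140, Q* = 274.
With the subsidy, sellers receive Ps = Pb + 70 for each unit, where Pb is the price buyers pay.
Supply in terms of Pb becomes Qs = -146 + 3(Pb + 70) = 64 + 3Pb. Setting this equal to demand: 834 - 4Pb = 64 + 3Pb, so Pb = 110.
Sellers receive Ps = 110 + 70 = 180; Q' = 834 − 4·110 = 394.
Buyers' price falls by P* − Pb = 140 − 110 = 30; sellers' price rises by Ps − P* = 180 − 140 = 40.

Buyers gain 30 per unit; sellers gain 40 per unit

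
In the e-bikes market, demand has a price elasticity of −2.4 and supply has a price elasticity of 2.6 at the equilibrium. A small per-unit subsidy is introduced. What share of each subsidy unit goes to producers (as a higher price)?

Producer share = 0.48

For a small subsidy around the equilibrium, the benefit split depends on the relative slopes, which at a point are proportional to the elasticities.
Buyer share = εs/(εs + |εd|) = 2.6/(2.6 + 2.4) = 0.52; seller share = |εd|/(εs + |εd|) = 0.48.
So producers capture 0.48 of the subsidy.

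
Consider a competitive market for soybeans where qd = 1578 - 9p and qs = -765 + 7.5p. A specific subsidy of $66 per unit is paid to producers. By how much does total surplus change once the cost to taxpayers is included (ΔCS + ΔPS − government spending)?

Pre-subsidy: 1578 - 9p = -765 + 7.5p gives p* = 142, q* = 300.
With the subsidy, sellers receive ps = pb + 66 for each unit, where pb is the price buyers pay.
Supply in terms of pb becomes qs = -765 + 7.5(pb + 66) = -270 + 7.5pb. Setting this equal to demand: 1578 - 9pb = -270 + 7.5pb, so pb = 112.
Sellers receive ps = 112 + 66 = 178; q' = 1578 − 9·112 = 570.
ΔCS = ½(300 + 570)(142 − 112) = 13050; ΔPS = ½(300 + 570)(178 − 142) = 15660.
Government spending = 66 × 570 = 37620.
Net change = 13050 + 15660 − 37620 = -8910. The loss equals the DWL triangle ½·66·270.

Net change in total surplus = -$8910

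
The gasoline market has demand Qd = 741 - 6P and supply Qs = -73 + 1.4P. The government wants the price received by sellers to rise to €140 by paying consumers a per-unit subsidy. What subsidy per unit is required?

At a seller price of 140, quantity supplied is -73 + 1.4·140 = 123.
Buyers absorb 123 only when they pay Pb with 741 − 6·Pb = 123, i.e. Pb = 103.
s = Ps − Pb = 140 − 103 = 37.

Required subsidy s = €37 per unit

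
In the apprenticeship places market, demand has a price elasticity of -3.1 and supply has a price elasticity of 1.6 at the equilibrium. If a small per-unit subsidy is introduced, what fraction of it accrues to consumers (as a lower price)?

For a small subsidy around the equilibrium, the benefit split depends on the relative slopes, which at a point are proportional to the elasticities.
Buyer share = εs/(εs + |εd|) = 1.6/(1.6 + 3.1) = 16/47; seller share = |εd|/(εs + |εd|) = 31/47.

Consumer share = 16/47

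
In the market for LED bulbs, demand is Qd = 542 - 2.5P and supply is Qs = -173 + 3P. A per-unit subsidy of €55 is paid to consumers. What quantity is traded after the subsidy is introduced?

Q' = 292

Pre-subsidy: 542 - 2.5P = -173 + 3P gives P* = 130, Q* = 217.
With the rebate, buyers effectively pay Pb = Ps − 55, where Ps is the price sellers receive.
Demand in terms of Ps becomes Qd = 542 − 2.5(Ps − 55) = 679.5 - 2.5Ps. Setting this equal to supply: 679.5 - 2.5Ps = -173 + 3Ps, so Ps = 155.
Buyers pay Pb = 155 − 55 = 100; Q' = -173 + 3·155 = 292.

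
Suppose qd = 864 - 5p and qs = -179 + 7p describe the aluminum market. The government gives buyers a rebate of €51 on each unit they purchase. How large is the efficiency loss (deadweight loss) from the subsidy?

Deadweight loss = €3793.125

Pre-subsidy: 864 - 5p = -179 + 7p gives p* = 1043/12, q* = 5153/12.
With the rebate, buyers effectively pay pb = ps − 51, where ps is the price sellers receive.
Demand in terms of ps becomes qd = 864 − 5(ps − 51) = 1119 - 5ps. Setting this equal to supply: 1119 - 5ps = -179 + 7ps, so ps = 649/6.
Buyers pay pb = 649/6 − 51 = 343/6; q' = -179 + 7·(649/6) = 3469/6.
The subsidy expands output by 3469/6 − 5153/12 = 148.75 past the efficient level; on those units the gap between marginal cost and willingness to pay runs from 0 up to 51.
DWL = ½ × 51 × 148.75 = 3793.125.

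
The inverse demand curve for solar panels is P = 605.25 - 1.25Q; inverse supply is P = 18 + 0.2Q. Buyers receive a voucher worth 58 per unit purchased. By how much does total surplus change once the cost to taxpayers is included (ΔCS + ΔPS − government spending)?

Net change in total surplus = -1160

Pre-subsidy: 605.25 - 1.25Q = 18 + 0.2Q gives Q* = 405 and P* = 99.
With the rebate, buyers effectively pay Pb = Ps − 58, where Ps is the price sellers receive.
On the curves, Pb = 605.25 - 1.25Q and Ps = 18 + 0.2Q; the wedge Ps − Pb = 58 gives 18 + 0.2Q − (605.25 - 1.25Q) = 58, so Q' = 445.
Then Pb = 605.25 − 1.25·445 = 49 and Ps = 18 + 0.2·445 = 107.
ΔCS = ½(405 + 445)(99 − 49) = 21250; ΔPS = ½(405 + 445)(107 − 99) = 3400.
Government spending = 58 × 445 = 25810.
Net change = 21250 + 3400 − 25810 = -1160. The loss equals the DWL triangle ½·58·40.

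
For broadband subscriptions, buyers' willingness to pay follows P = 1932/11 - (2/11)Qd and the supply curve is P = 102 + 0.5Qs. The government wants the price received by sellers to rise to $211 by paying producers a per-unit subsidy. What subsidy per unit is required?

At a seller price of 211, quantity supplied is -204 + 2·211 = 218.
Buyers absorb 218 only when they pay Pb = 1932/11 − (2/11)·218 = 136.
s = Ps − Pb = 211 − 136 = 75.

Required subsidy s = $75 per unit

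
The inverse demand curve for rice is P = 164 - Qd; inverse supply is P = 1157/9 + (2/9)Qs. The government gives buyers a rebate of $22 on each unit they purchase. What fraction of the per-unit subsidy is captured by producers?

Producer share = 2/11

Pre-subsidy: 164 - Q = 1157/9 + (2/9)Q gives Q* = 29 and P* = 135.
With the rebate, buyers effectively pay Pb = Ps − 22, where Ps is the price sellers receive.
On the curves, Pb = 164 - Q and Ps = 1157/9 + (2/9)Q; the wedge Ps − Pb = 22 gives 1157/9 + (2/9)Q − (164 - Q) = 22, so Q' = 47.
Then Pb = 164 − 1·47 = 117 and Ps = 1157/9 + (2/9)·47 = 139.
Buyers' price falls by P* − Pb = 135 − 117 = 18; sellers' price rises by Ps − P* = 139 − 135 = 4.
So producers capture 4/22 = 2/11 of each unit of subsidy.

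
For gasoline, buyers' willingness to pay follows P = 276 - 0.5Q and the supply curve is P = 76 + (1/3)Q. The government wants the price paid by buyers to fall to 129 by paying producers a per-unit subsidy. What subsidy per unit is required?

At a buyer price of 129, quantity demanded is 552 − 2·129 = 294.
Sellers supply 294 only when they receive Ps = 76 + (1/3)·294 = 174.
s = Ps − Pb = 174 − 129 = 45.

Required subsidy s = 45 per unit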